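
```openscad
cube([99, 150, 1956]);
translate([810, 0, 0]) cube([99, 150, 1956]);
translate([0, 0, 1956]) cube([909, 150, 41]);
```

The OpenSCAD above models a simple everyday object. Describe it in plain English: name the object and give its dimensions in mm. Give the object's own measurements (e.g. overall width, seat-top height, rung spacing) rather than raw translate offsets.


A door frame. The clear opening is 711 mm wide and 1956 mm high. Two 99 mm wide jambs, 150 mm deep, stand either side of the opening from the floor to the top of the opening. A 41 mm thick head sits across the top of both jambs, spanning the full outside width of the frame.


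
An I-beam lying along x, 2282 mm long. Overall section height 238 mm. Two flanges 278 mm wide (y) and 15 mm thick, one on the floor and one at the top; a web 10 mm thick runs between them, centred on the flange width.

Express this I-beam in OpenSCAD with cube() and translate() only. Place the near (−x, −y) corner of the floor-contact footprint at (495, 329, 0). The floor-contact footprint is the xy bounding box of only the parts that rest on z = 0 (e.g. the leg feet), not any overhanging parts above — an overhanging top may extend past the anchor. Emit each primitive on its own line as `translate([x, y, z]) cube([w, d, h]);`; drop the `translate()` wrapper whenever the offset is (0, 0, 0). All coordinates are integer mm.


translate([495, 329, 0]) cube([2282, 278, 15]);
translate([495, 463, 15]) cube([2282, 10, 208]);
translate([495, 329, 223]) cube([2282, 278, 15]);


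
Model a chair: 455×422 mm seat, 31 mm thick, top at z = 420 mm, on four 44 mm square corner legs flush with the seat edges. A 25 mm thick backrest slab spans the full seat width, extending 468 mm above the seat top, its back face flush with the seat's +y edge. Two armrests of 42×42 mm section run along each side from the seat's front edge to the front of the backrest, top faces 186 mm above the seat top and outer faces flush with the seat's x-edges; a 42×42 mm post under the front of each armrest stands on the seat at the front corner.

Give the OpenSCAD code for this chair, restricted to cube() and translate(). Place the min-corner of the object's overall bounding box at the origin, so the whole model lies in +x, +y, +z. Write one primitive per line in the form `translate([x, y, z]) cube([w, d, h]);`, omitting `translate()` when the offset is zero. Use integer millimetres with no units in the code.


// leg_h = 420 - 31 = 389
// arm post h = 186 - 42 = 144
translate([0, 0, 389]) cube([455, 422, 31]);
cube([44, 44, 389]);
translate([411, 0, 0]) cube([44, 44, 389]);
translate([0, 378, 0]) cube([44, 44, 389]);
translate([411, 378, 0]) cube([44, 44, 389]);
translate([0, 397, 420]) cube([455, 25, 468]);
translate([0, 0, 564]) cube([42, 397, 42]);
translate([413, 0, 564]) cube([42, 397, 42]);
translate([0, 0, 420]) cube([42, 42, 144]);
translate([413, 0, 420]) cube([42, 42, 144]);


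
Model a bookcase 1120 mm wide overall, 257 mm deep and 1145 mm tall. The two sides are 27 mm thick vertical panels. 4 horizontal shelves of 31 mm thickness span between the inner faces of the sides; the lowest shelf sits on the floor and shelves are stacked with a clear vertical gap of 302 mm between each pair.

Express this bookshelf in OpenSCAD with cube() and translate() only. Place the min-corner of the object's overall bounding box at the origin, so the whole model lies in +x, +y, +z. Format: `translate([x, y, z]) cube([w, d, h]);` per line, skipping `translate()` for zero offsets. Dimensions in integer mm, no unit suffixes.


cube([27, 257, 1145]);
translate([1093, 0, 0]) cube([27, 257, 1145]);
translate([27, 0, 0]) cube([1066, 257, 31]);
translate([27, 0, 333]) cube([1066, 257, 31]);
translate([27, 0, 666]) cube([1066, 257, 31]);
translate([27, 0, 999]) cube([1066, 257, 31]);


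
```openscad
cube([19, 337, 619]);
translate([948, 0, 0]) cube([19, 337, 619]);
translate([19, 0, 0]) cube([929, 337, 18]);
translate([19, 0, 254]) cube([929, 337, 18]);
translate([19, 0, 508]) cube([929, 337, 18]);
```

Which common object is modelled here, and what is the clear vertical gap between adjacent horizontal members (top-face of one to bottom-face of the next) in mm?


A bookshelf. The clear shelf gap is 236 mm.

Two tall side panels with 3 horizontal boards between them — a bookshelf. The first two shelf undersides are at z = 0 and z = 254; with shelf thickness 18, the clear gap is 254 − 0 − 18 = 236 mm.


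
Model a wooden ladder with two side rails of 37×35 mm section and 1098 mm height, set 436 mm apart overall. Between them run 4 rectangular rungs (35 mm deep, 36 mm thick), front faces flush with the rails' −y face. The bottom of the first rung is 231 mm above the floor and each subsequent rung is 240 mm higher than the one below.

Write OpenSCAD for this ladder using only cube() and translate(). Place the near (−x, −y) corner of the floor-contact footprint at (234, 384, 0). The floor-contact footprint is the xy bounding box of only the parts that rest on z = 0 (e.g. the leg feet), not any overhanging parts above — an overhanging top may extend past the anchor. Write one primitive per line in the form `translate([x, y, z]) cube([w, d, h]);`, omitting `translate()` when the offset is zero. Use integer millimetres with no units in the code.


translate([234, 384, 0]) cube([37, 35, 1098]);
translate([633, 384, 0]) cube([37, 35, 1098]);
translate([271, 384, 231]) cube([362, 35, 36]);
translate([271, 384, 471]) cube([362, 35, 36]);
translate([271, 384, 711]) cube([362, 35, 36]);
translate([271, 384, 951]) cube([362, 35, 36]);


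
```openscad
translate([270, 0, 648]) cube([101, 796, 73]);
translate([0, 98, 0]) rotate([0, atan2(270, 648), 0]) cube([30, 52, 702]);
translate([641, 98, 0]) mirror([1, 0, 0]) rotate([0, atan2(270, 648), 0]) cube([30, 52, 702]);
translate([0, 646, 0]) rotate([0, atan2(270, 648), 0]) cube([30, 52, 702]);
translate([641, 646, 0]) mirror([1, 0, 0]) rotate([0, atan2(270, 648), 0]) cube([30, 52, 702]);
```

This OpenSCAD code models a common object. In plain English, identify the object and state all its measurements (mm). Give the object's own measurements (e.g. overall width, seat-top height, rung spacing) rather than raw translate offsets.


A sawhorse. A 101×796×73 mm beam (x, y, z) sits on two A-frame leg pairs. Each pair is two raked legs of 30×52 mm section (52 mm along y) splaying symmetrically in x. Each leg rises 648 mm vertically over 270 mm of horizontal reach and is 702 mm long along its own axis. Every leg's outer bottom edge rests on the floor and its outer top edge meets a bottom edge of the beam — the left legs (tilting toward +x) meet the beam's −x bottom edge, the right legs (their mirror images, tilting toward −x) meet its +x bottom edge — so the leg tops tuck under the beam, the beam's underside is 648 mm above the floor, and the feet are 641 mm apart outside-to-outside with the beam centred between them. The two leg pairs are set in 98 mm from either end of the beam.


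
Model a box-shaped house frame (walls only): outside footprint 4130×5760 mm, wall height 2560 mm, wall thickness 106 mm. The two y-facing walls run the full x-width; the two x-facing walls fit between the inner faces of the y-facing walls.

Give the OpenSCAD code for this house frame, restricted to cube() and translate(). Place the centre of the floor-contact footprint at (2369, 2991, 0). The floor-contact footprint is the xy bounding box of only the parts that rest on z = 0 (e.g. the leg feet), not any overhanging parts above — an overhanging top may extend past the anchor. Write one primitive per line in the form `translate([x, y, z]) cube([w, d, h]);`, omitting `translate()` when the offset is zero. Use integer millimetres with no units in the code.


translate([304, 111, 0]) cube([4130, 106, 2560]);
translate([304, 5765, 0]) cube([4130, 106, 2560]);
translate([304, 217, 0]) cube([106, 5548, 2560]);
translate([4328, 217, 0]) cube([106, 5548, 2560]);


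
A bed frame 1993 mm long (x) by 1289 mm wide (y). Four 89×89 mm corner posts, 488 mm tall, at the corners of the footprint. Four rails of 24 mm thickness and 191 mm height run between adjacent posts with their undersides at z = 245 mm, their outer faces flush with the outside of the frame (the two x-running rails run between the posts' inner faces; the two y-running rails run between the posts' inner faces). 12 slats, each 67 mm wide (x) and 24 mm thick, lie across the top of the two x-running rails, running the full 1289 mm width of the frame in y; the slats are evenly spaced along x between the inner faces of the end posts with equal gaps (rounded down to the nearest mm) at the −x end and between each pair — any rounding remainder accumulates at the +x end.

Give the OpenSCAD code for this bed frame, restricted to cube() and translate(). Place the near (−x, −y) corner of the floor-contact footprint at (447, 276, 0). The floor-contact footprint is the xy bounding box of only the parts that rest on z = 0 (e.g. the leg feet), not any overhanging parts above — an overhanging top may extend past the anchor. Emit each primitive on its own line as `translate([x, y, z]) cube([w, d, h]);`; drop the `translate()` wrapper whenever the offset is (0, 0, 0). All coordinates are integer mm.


// slat z = rail_z + rail_h = 245 + 191 = 436
// slat gap = ⌊(1815 − 12·67) / 13⌋ = 77
translate([447, 276, 0]) cube([89, 89, 488]);
translate([447, 1476, 0]) cube([89, 89, 488]);
translate([2351, 276, 0]) cube([89, 89, 488]);
translate([2351, 1476, 0]) cube([89, 89, 488]);
translate([536, 276, 245]) cube([1815, 24, 191]);
translate([536, 1541, 245]) cube([1815, 24, 191]);
translate([447, 365, 245]) cube([24, 1111, 191]);
translate([2416, 365, 245]) cube([24, 1111, 191]);
translate([613, 276, 436]) cube([67, 1289, 24]);
translate([757, 276, 436]) cube([67, 1289, 24]);
translate([901, 276, 436]) cube([67, 1289, 24]);
translate([1045, 276, 436]) cube([67, 1289, 24]);
translate([1189, 276, 436]) cube([67, 1289, 24]);
translate([1333, 276, 436]) cube([67, 1289, 24]);
translate([1477, 276, 436]) cube([67, 1289, 24]);
translate([1621, 276, 436]) cube([67, 1289, 24]);
translate([1765, 276, 436]) cube([67, 1289, 24]);
translate([1909, 276, 436]) cube([67, 1289, 24]);
translate([2053, 276, 436]) cube([67, 1289, 24]);
translate([2197, 276, 436]) cube([67, 1289, 24]);


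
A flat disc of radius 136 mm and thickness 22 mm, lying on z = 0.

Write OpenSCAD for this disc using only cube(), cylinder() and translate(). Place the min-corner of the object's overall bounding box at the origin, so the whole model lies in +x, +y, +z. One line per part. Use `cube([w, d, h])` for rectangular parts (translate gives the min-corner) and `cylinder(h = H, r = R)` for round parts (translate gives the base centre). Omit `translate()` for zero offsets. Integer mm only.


translate([136, 136, 0]) cylinder(h = 22, r = 136);


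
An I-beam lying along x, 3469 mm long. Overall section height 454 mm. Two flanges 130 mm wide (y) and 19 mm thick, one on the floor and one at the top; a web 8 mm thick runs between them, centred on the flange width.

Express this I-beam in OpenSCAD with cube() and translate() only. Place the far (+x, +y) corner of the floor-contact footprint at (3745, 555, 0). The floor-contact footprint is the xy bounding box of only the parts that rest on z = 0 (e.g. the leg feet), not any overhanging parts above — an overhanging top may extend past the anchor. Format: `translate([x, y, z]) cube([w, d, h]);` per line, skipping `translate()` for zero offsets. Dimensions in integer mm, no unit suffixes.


translate([276, 425, 0]) cube([3469, 130, 19]);
translate([276, 486, 19]) cube([3469, 8, 416]);
translate([276, 425, 435]) cube([3469, 130, 19]);


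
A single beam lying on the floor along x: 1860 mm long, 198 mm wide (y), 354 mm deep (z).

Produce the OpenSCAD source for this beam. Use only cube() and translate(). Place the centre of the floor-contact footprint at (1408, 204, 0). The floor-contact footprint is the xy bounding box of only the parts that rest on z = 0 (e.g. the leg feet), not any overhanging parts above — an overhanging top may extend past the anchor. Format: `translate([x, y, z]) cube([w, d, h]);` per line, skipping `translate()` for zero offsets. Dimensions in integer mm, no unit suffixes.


translate([478, 105, 0]) cube([1860, 198, 354]);


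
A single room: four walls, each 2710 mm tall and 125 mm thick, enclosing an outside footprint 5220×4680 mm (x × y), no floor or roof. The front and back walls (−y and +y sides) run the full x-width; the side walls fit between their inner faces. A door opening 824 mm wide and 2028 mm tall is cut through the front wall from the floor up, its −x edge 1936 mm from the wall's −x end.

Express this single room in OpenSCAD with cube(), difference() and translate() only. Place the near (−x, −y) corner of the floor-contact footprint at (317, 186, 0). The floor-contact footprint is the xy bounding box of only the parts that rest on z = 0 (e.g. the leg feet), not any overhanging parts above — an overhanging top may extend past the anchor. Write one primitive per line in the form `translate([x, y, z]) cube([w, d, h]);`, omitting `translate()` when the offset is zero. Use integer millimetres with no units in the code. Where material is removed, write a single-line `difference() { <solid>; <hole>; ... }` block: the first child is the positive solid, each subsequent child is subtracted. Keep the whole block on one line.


difference() { translate([317, 186, 0]) cube([5220, 125, 2710]); translate([2253, 186, 0]) cube([824, 125, 2028]); }
translate([317, 4741, 0]) cube([5220, 125, 2710]);
translate([317, 311, 0]) cube([125, 4430, 2710]);
translate([5412, 311, 0]) cube([125, 4430, 2710]);


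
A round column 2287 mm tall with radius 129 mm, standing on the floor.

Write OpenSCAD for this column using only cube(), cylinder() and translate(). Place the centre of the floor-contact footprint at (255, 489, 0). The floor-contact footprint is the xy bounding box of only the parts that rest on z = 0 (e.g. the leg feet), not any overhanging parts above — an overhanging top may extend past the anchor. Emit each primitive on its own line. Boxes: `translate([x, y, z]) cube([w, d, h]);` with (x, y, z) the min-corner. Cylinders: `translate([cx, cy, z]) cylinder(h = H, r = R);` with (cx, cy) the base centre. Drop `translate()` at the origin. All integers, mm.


translate([255, 489, 0]) cylinder(h = 2287, r = 129);


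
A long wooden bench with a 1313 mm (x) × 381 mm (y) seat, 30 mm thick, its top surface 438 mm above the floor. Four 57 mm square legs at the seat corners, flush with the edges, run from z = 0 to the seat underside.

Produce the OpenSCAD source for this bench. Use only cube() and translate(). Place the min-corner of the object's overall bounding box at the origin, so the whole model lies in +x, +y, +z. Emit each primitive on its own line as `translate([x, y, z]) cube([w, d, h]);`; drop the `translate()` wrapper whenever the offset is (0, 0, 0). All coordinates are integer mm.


translate([0, 0, 408]) cube([1313, 381, 30]);
cube([57, 57, 408]);
translate([0, 324, 0]) cube([57, 57, 408]);
translate([1256, 0, 0]) cube([57, 57, 408]);
translate([1256, 324, 0]) cube([57, 57, 408]);


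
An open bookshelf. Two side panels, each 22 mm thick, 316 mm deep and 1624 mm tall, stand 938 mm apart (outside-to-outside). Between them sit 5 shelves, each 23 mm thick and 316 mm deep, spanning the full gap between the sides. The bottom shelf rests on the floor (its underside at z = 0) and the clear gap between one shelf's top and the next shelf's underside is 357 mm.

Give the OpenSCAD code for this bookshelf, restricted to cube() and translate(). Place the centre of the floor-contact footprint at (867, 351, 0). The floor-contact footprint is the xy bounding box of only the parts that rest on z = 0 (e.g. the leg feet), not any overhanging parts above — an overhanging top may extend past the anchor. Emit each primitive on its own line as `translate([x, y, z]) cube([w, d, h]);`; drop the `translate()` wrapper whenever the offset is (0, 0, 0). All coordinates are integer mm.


translate([398, 193, 0]) cube([22, 316, 1624]);
translate([1314, 193, 0]) cube([22, 316, 1624]);
translate([420, 193, 0]) cube([894, 316, 23]);
translate([420, 193, 380]) cube([894, 316, 23]);
translate([420, 193, 760]) cube([894, 316, 23]);
translate([420, 193, 1140]) cube([894, 316, 23]);
translate([420, 193, 1520]) cube([894, 316, 23]);


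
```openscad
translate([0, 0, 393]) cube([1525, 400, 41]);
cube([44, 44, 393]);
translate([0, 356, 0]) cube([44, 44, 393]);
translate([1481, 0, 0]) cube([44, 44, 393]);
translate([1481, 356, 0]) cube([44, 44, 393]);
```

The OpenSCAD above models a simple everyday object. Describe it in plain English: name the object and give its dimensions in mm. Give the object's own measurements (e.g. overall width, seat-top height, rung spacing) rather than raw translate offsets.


A long wooden bench with a 1525 mm (x) × 400 mm (y) seat, 41 mm thick, its top surface 434 mm above the floor. Four 44 mm square legs at the seat corners, flush with the edges, run from z = 0 to the seat underside.


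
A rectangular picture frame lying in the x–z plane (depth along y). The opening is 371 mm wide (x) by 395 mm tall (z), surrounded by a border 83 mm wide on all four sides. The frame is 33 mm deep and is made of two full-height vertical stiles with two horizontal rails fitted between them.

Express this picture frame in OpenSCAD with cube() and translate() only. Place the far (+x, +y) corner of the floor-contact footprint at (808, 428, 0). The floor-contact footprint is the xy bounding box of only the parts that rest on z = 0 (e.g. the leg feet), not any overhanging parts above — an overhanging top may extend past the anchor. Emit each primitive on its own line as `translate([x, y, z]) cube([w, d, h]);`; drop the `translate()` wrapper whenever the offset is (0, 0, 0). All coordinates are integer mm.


translate([271, 395, 0]) cube([83, 33, 561]);
translate([725, 395, 0]) cube([83, 33, 561]);
translate([354, 395, 0]) cube([371, 33, 83]);
translate([354, 395, 478]) cube([371, 33, 83]);


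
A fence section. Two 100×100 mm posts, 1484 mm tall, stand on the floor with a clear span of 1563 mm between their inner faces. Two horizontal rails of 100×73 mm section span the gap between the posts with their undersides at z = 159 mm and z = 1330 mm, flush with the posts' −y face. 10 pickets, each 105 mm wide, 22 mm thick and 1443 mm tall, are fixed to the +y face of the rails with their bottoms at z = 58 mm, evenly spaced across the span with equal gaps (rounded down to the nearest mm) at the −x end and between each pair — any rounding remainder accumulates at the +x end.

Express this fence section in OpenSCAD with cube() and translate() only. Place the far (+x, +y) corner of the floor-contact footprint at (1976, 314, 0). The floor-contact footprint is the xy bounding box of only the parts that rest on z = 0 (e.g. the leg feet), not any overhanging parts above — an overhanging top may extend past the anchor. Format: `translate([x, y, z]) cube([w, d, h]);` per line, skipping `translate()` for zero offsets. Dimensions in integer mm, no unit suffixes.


translate([213, 214, 0]) cube([100, 100, 1484]);
translate([1876, 214, 0]) cube([100, 100, 1484]);
translate([313, 214, 159]) cube([1563, 100, 73]);
translate([313, 214, 1330]) cube([1563, 100, 73]);
translate([359, 314, 58]) cube([105, 22, 1443]);
translate([510, 314, 58]) cube([105, 22, 1443]);
translate([661, 314, 58]) cube([105, 22, 1443]);
translate([812, 314, 58]) cube([105, 22, 1443]);
translate([963, 314, 58]) cube([105, 22, 1443]);
translate([1114, 314, 58]) cube([105, 22, 1443]);
translate([1265, 314, 58]) cube([105, 22, 1443]);
translate([1416, 314, 58]) cube([105, 22, 1443]);
translate([1567, 314, 58]) cube([105, 22, 1443]);
translate([1718, 314, 58]) cube([105, 22, 1443]);


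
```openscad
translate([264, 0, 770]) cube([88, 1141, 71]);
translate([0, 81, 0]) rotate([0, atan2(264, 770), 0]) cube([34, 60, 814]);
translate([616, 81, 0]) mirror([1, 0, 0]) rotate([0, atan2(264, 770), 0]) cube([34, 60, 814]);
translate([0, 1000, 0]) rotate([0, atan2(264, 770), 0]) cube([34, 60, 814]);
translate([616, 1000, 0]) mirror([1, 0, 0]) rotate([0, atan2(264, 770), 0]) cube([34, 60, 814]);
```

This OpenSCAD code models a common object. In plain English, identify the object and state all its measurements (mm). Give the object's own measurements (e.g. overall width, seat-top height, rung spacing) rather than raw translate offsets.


A sawhorse. A 88×1141×71 mm beam (x, y, z) sits on two A-frame leg pairs. Each pair is two raked legs of 34×60 mm section (60 mm along y) splaying symmetrically in x. Each leg rises 770 mm vertically over 264 mm of horizontal reach and is 814 mm long along its own axis. Every leg's outer bottom edge rests on the floor and its outer top edge meets a bottom edge of the beam — the left legs (tilting toward +x) meet the beam's −x bottom edge, the right legs (their mirror images, tilting toward −x) meet its +x bottom edge — so the leg tops tuck under the beam, the beam's underside is 770 mm above the floor, and the feet are 616 mm apart outside-to-outside with the beam centred between them. The two leg pairs are set in 81 mm from either end of the beam.


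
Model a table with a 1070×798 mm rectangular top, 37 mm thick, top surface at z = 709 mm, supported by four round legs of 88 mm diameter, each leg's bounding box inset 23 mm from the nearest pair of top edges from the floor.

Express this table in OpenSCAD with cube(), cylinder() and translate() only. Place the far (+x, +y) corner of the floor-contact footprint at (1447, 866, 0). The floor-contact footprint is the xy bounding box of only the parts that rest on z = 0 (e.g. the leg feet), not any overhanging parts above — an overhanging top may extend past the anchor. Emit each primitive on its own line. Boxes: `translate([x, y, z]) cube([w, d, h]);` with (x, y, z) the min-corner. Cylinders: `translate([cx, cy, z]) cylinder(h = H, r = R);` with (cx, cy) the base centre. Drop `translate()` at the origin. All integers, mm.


// leg_h = 709 - 37 = 672
translate([400, 91, 672]) cube([1070, 798, 37]);
translate([467, 158, 0]) cylinder(h = 672, r = 44);
translate([1403, 158, 0]) cylinder(h = 672, r = 44);
translate([467, 822, 0]) cylinder(h = 672, r = 44);
translate([1403, 822, 0]) cylinder(h = 672, r = 44);


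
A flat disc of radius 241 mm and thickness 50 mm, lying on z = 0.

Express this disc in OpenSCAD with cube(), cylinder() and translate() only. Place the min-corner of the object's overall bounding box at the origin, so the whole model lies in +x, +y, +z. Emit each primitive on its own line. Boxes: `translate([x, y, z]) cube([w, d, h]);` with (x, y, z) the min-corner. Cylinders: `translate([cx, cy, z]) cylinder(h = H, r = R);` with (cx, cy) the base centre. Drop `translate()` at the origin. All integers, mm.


translate([241, 241, 0]) cylinder(h = 50, r = 241);


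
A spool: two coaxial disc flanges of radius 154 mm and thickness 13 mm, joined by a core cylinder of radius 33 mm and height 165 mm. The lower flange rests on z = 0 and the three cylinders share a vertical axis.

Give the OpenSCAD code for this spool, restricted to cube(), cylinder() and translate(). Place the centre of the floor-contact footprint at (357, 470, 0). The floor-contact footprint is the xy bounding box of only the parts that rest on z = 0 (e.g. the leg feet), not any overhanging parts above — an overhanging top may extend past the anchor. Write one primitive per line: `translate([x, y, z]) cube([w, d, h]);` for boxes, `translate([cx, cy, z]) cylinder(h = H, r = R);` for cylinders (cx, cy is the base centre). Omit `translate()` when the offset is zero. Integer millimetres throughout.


translate([357, 470, 0]) cylinder(h = 13, r = 154);
translate([357, 470, 13]) cylinder(h = 165, r = 33);
translate([357, 470, 178]) cylinder(h = 13, r = 154);


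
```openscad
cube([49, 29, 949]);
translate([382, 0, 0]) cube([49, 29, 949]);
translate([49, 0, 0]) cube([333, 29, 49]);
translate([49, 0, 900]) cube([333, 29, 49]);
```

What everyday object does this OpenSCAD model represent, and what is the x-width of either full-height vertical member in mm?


A picture frame. The border width is 49 mm.

Four thin pieces enclosing a rectangular opening — a picture frame. The two full-height stiles are 949 mm tall; the top rail sits at z = 900 and is 49 mm tall, so the border above the opening is 949 − 900 = 49 mm, matching the stile x-width.


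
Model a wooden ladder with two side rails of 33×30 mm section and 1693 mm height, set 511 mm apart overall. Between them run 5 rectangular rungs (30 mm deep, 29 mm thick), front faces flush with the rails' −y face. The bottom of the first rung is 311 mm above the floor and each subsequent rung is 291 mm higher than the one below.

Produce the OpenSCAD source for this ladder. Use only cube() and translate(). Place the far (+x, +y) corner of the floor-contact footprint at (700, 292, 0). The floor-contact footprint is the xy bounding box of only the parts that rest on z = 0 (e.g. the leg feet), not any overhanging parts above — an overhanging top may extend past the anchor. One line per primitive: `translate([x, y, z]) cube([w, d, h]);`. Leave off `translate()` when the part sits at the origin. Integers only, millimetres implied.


// rung span = 511 - 2*33 = 445
// rung[k] z = 311 + k*291
translate([189, 262, 0]) cube([33, 30, 1693]);
translate([667, 262, 0]) cube([33, 30, 1693]);
translate([222, 262, 311]) cube([445, 30, 29]);
translate([222, 262, 602]) cube([445, 30, 29]);
translate([222, 262, 893]) cube([445, 30, 29]);
translate([222, 262, 1184]) cube([445, 30, 29]);
translate([222, 262, 1475]) cube([445, 30, 29]);


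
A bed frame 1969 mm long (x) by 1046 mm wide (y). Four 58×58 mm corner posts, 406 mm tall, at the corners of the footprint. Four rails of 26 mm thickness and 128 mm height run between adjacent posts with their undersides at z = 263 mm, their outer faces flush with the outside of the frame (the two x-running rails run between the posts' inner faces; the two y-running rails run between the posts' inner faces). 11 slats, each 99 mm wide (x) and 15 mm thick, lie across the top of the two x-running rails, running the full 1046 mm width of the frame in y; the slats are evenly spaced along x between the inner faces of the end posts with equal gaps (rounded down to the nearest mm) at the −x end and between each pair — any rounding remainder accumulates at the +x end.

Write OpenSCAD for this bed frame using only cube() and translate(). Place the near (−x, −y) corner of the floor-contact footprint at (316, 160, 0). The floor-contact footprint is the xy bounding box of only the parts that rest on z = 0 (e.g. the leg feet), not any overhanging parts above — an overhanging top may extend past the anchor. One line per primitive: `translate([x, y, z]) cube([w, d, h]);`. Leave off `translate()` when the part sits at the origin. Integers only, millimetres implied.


// slat z = rail_z + rail_h = 263 + 128 = 391
// slat gap = ⌊(1853 − 11·99) / 12⌋ = 63
translate([316, 160, 0]) cube([58, 58, 406]);
translate([316, 1148, 0]) cube([58, 58, 406]);
translate([2227, 160, 0]) cube([58, 58, 406]);
translate([2227, 1148, 0]) cube([58, 58, 406]);
translate([374, 160, 263]) cube([1853, 26, 128]);
translate([374, 1180, 263]) cube([1853, 26, 128]);
translate([316, 218, 263]) cube([26, 930, 128]);
translate([2259, 218, 263]) cube([26, 930, 128]);
translate([437, 160, 391]) cube([99, 1046, 15]);
translate([599, 160, 391]) cube([99, 1046, 15]);
translate([761, 160, 391]) cube([99, 1046, 15]);
translate([923, 160, 391]) cube([99, 1046, 15]);
translate([1085, 160, 391]) cube([99, 1046, 15]);
translate([1247, 160, 391]) cube([99, 1046, 15]);
translate([1409, 160, 391]) cube([99, 1046, 15]);
translate([1571, 160, 391]) cube([99, 1046, 15]);
translate([1733, 160, 391]) cube([99, 1046, 15]);
translate([1895, 160, 391]) cube([99, 1046, 15]);
translate([2057, 160, 391]) cube([99, 1046, 15]);


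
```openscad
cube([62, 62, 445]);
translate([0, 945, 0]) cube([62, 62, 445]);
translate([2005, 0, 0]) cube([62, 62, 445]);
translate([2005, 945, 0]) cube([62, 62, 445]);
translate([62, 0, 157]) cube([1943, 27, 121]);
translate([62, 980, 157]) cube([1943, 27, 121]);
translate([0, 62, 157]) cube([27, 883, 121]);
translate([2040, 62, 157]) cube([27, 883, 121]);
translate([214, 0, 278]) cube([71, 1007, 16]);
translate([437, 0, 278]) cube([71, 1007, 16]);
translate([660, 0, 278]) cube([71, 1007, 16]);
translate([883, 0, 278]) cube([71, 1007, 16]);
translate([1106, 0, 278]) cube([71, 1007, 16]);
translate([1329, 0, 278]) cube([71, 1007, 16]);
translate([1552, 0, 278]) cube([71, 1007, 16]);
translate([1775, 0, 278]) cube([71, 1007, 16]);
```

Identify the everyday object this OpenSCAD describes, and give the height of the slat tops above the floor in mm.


A bed frame. The slat-top height is 294 mm.

Four posts, four rails, and a row of slats — a bed frame. Slats sit on the rails at z = 157 + 121 = 278; with slat thickness 16, the top is 294 mm.


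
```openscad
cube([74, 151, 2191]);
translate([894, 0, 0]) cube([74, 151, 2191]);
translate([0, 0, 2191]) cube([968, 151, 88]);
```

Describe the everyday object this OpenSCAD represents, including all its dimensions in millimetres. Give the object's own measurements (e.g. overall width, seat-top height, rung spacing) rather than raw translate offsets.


A door frame. The clear opening is 820 mm wide and 2191 mm high. Two 74 mm wide jambs, 151 mm deep, stand either side of the opening from the floor to the top of the opening. A 88 mm thick head sits across the top of both jambs, spanning the full outside width of the frame.


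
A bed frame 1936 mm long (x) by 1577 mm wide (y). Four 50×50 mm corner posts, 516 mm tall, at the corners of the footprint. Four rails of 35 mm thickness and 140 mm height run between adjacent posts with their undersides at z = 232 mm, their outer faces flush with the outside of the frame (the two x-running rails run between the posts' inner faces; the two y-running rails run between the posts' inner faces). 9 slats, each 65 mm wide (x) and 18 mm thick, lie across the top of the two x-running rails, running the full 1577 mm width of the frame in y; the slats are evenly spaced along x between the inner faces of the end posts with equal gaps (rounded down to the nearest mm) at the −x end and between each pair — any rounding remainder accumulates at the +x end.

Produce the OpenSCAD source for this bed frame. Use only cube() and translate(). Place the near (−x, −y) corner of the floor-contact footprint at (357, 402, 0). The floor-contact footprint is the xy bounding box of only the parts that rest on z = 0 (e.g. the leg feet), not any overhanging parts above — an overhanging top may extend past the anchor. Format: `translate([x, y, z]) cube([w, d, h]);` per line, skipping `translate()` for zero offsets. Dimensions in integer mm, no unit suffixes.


// slat z = rail_z + rail_h = 232 + 140 = 372
// slat gap = ⌊(1836 − 9·65) / 10⌋ = 125
translate([357, 402, 0]) cube([50, 50, 516]);
translate([357, 1929, 0]) cube([50, 50, 516]);
translate([2243, 402, 0]) cube([50, 50, 516]);
translate([2243, 1929, 0]) cube([50, 50, 516]);
translate([407, 402, 232]) cube([1836, 35, 140]);
translate([407, 1944, 232]) cube([1836, 35, 140]);
translate([357, 452, 232]) cube([35, 1477, 140]);
translate([2258, 452, 232]) cube([35, 1477, 140]);
translate([532, 402, 372]) cube([65, 1577, 18]);
translate([722, 402, 372]) cube([65, 1577, 18]);
translate([912, 402, 372]) cube([65, 1577, 18]);
translate([1102, 402, 372]) cube([65, 1577, 18]);
translate([1292, 402, 372]) cube([65, 1577, 18]);
translate([1482, 402, 372]) cube([65, 1577, 18]);
translate([1672, 402, 372]) cube([65, 1577, 18]);
translate([1862, 402, 372]) cube([65, 1577, 18]);
translate([2052, 402, 372]) cube([65, 1577, 18]);


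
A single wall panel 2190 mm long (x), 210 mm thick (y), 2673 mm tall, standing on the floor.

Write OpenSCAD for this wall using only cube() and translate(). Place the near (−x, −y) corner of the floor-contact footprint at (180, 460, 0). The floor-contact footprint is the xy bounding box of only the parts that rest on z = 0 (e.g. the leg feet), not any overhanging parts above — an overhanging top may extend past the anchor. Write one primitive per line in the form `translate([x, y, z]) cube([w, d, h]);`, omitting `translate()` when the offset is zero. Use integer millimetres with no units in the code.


translate([180, 460, 0]) cube([2190, 210, 2673]);


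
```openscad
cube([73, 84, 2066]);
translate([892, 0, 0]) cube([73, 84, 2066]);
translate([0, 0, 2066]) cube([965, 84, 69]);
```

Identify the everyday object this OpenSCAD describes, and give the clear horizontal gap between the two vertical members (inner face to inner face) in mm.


A door frame. The clear opening width is 819 mm.

Two 2066 mm tall posts with a header on top — a door frame. The left jamb is 73 mm wide at x = 0; the right jamb starts at x = 892. The clear opening is 892 − 73 = 819 mm.


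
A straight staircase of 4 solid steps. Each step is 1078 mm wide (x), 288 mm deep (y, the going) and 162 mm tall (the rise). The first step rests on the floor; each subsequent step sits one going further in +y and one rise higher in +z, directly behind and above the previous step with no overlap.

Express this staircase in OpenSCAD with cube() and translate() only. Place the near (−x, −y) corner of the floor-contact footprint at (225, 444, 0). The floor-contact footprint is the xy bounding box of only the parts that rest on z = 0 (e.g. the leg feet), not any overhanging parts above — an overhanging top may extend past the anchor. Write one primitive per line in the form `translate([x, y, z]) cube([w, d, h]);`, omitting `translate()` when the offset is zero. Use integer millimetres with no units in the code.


translate([225, 444, 0]) cube([1078, 288, 162]);
translate([225, 732, 162]) cube([1078, 288, 162]);
translate([225, 1020, 324]) cube([1078, 288, 162]);
translate([225, 1308, 486]) cube([1078, 288, 162]);


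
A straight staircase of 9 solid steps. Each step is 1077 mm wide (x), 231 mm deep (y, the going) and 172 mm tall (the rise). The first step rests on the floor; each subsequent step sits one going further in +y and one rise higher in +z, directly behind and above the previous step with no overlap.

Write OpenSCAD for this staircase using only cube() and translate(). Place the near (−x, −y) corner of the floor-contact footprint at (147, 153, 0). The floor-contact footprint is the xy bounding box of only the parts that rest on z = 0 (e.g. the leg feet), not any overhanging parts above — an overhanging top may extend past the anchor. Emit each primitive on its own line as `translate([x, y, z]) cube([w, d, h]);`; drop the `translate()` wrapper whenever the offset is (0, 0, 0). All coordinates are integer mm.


translate([147, 153, 0]) cube([1077, 231, 172]);
translate([147, 384, 172]) cube([1077, 231, 172]);
translate([147, 615, 344]) cube([1077, 231, 172]);
translate([147, 846, 516]) cube([1077, 231, 172]);
translate([147, 1077, 688]) cube([1077, 231, 172]);
translate([147, 1308, 860]) cube([1077, 231, 172]);
translate([147, 1539, 1032]) cube([1077, 231, 172]);
translate([147, 1770, 1204]) cube([1077, 231, 172]);
translate([147, 2001, 1376]) cube([1077, 231, 172]);


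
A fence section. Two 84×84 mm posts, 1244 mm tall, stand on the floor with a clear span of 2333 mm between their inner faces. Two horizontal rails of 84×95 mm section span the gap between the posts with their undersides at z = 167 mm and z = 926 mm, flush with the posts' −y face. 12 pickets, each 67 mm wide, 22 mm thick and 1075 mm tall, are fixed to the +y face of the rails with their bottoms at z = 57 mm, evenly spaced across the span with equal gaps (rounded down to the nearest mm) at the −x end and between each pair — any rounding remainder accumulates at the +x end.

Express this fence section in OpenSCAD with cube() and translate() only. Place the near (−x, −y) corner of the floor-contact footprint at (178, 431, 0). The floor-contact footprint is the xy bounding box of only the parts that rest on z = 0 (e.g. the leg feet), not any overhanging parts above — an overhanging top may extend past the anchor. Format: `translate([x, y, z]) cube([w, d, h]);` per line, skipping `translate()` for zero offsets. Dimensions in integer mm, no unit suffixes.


translate([178, 431, 0]) cube([84, 84, 1244]);
translate([2595, 431, 0]) cube([84, 84, 1244]);
translate([262, 431, 167]) cube([2333, 84, 95]);
translate([262, 431, 926]) cube([2333, 84, 95]);
translate([379, 515, 57]) cube([67, 22, 1075]);
translate([563, 515, 57]) cube([67, 22, 1075]);
translate([747, 515, 57]) cube([67, 22, 1075]);
translate([931, 515, 57]) cube([67, 22, 1075]);
translate([1115, 515, 57]) cube([67, 22, 1075]);
translate([1299, 515, 57]) cube([67, 22, 1075]);
translate([1483, 515, 57]) cube([67, 22, 1075]);
translate([1667, 515, 57]) cube([67, 22, 1075]);
translate([1851, 515, 57]) cube([67, 22, 1075]);
translate([2035, 515, 57]) cube([67, 22, 1075]);
translate([2219, 515, 57]) cube([67, 22, 1075]);
translate([2403, 515, 57]) cube([67, 22, 1075]);


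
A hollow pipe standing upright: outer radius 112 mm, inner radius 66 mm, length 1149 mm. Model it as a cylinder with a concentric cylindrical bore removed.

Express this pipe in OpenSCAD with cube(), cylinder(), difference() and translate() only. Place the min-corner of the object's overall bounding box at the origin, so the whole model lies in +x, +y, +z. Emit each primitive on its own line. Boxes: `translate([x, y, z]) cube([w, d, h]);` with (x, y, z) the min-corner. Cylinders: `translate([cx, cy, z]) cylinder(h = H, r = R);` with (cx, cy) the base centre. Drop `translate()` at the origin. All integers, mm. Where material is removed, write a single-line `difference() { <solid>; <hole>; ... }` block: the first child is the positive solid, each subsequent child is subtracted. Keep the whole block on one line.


difference() { translate([112, 112, 0]) cylinder(h = 1149, r = 112); translate([112, 112, 0]) cylinder(h = 1149, r = 66); }


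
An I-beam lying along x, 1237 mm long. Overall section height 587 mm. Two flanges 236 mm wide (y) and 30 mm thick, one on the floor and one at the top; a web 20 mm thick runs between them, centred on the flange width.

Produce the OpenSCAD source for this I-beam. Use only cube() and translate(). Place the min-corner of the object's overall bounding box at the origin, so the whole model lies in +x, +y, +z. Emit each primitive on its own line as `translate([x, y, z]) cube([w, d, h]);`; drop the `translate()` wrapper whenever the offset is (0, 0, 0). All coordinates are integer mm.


cube([1237, 236, 30]);
translate([0, 108, 30]) cube([1237, 20, 527]);
translate([0, 0, 557]) cube([1237, 236, 30]);


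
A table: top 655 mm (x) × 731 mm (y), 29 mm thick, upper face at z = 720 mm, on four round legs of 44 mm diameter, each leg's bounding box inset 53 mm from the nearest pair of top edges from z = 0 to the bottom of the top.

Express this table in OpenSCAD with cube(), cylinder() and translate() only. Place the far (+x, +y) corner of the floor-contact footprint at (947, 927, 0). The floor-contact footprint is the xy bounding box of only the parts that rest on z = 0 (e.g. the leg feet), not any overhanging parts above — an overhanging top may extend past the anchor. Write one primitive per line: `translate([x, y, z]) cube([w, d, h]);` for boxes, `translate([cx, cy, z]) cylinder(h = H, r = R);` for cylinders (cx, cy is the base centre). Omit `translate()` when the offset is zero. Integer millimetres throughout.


translate([345, 249, 691]) cube([655, 731, 29]);
translate([420, 324, 0]) cylinder(h = 691, r = 22);
translate([925, 324, 0]) cylinder(h = 691, r = 22);
translate([420, 905, 0]) cylinder(h = 691, r = 22);
translate([925, 905, 0]) cylinder(h = 691, r = 22);


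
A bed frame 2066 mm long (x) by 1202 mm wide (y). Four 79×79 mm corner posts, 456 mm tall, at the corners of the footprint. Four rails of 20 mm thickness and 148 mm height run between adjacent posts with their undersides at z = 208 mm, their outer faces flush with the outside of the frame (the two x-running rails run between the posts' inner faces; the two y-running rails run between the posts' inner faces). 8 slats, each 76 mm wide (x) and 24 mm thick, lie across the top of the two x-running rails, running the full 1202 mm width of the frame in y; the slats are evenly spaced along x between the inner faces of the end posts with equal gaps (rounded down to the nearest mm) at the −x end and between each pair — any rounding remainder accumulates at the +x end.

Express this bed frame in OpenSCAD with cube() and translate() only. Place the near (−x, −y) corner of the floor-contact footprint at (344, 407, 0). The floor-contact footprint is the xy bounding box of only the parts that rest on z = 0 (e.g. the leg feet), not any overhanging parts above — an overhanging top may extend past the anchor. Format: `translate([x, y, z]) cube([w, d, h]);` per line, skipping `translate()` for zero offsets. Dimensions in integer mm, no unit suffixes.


translate([344, 407, 0]) cube([79, 79, 456]);
translate([344, 1530, 0]) cube([79, 79, 456]);
translate([2331, 407, 0]) cube([79, 79, 456]);
translate([2331, 1530, 0]) cube([79, 79, 456]);
translate([423, 407, 208]) cube([1908, 20, 148]);
translate([423, 1589, 208]) cube([1908, 20, 148]);
translate([344, 486, 208]) cube([20, 1044, 148]);
translate([2390, 486, 208]) cube([20, 1044, 148]);
translate([567, 407, 356]) cube([76, 1202, 24]);
translate([787, 407, 356]) cube([76, 1202, 24]);
translate([1007, 407, 356]) cube([76, 1202, 24]);
translate([1227, 407, 356]) cube([76, 1202, 24]);
translate([1447, 407, 356]) cube([76, 1202, 24]);
translate([1667, 407, 356]) cube([76, 1202, 24]);
translate([1887, 407, 356]) cube([76, 1202, 24]);
translate([2107, 407, 356]) cube([76, 1202, 24]);
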